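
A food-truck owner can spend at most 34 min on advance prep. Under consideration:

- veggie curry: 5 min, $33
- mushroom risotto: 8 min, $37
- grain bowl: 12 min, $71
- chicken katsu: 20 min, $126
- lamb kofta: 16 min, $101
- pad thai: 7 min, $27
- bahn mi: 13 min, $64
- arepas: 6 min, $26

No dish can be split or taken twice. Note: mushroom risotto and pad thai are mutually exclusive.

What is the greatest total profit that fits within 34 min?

205

Density check — veggie curry 6.60, lamb kofta 6.31, chicken katsu 6.30, grain bowl 5.92 are the best per min.
Taking veggie curry + grain bowl + lamb kofta: 33 min used, 205 in profit.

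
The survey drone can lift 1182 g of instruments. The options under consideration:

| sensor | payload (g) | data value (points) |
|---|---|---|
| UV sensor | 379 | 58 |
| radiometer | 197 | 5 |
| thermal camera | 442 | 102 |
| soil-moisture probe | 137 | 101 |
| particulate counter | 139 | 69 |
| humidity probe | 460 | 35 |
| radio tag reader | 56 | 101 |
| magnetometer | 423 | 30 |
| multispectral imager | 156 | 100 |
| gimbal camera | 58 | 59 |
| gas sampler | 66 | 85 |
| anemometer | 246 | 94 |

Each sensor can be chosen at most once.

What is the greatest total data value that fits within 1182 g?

Taking the top-ratio sensors first gives radiometer + soil-moisture probe + particulate counter + radio tag reader + multispectral imager + gimbal camera + gas sampler + anemometer for 614 (1055 g).
Dropping radiometer and particulate counter frees 336 g; slotting in thermal camera (442 g) lifts the total to 642 at 1161 g.
The closest alternative, thermal camera + soil-moisture probe + particulate counter + radio tag reader + multispectral imager + gimbal camera + gas sampler, reaches only 617.

642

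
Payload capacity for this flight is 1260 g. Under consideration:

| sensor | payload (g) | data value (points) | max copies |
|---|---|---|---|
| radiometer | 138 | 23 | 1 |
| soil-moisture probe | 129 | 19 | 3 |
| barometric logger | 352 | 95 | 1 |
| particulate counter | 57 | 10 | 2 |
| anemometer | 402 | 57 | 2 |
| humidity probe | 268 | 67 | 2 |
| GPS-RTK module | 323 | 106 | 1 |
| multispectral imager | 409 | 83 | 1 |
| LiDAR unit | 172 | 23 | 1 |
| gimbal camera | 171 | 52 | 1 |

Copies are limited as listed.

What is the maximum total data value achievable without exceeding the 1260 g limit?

343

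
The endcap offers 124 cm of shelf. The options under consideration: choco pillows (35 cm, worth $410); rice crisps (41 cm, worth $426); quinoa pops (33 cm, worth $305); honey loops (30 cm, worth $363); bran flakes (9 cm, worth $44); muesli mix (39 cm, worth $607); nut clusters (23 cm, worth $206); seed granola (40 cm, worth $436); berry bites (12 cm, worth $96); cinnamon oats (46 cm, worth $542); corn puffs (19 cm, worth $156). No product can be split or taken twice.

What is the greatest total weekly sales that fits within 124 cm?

Ranking by ratio (weekly sales/cm): muesli mix 15.56, honey loops 12.10, cinnamon oats 11.78.
Greedy by ratio would take honey loops + bran flakes + muesli mix + cinnamon oats: 124 cm used, total 1556.
Dropping honey loops and bran flakes frees 39 cm; slotting in choco pillows (35 cm) lifts the total to 1559 at 120 cm.
Nothing else within 124 cm beats 1559.

1559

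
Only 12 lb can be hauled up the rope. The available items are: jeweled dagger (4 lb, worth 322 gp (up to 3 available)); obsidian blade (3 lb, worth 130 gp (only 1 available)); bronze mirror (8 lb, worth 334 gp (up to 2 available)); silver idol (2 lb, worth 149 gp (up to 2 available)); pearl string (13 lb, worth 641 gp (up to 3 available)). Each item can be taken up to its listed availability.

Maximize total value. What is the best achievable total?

966

By value per lb: jeweled dagger 80.50, silver idol 74.50, pearl string 49.31, obsidian blade 43.33 lead.
Taking 3×jeweled dagger: 12 lb used, 966 in value.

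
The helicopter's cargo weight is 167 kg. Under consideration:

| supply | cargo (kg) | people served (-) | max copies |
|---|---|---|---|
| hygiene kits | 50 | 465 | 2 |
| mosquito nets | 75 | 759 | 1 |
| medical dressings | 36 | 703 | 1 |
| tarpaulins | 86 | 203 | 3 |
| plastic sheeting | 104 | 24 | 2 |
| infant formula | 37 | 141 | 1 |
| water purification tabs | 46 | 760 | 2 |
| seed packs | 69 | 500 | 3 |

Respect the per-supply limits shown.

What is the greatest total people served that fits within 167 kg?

By people served per kg: medical dressings 19.53, water purification tabs 16.52, mosquito nets 10.12, hygiene kits 9.30 lead.
Taking medical dressings + infant formula + 2×water purification tabs: 165 kg used, 2364 in people served.
Every other selection either busts 167 kg or exceeds an availability limit or fails to beat 2364.

2364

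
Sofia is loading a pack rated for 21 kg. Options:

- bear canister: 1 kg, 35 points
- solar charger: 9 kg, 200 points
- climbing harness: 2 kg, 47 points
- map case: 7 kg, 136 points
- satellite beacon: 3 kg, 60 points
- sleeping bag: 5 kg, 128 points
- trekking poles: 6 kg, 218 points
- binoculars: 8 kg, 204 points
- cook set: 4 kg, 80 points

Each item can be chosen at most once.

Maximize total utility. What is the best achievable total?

The ratio heuristic lands on bear canister + sleeping bag + trekking poles + binoculars (585) but leaves 1 kg idle.
The 1 kg tied up in bear canister is better spent on climbing harness — total rises to 597 (21 kg).
An exhaustive check of the 512 subsets confirms 597.

597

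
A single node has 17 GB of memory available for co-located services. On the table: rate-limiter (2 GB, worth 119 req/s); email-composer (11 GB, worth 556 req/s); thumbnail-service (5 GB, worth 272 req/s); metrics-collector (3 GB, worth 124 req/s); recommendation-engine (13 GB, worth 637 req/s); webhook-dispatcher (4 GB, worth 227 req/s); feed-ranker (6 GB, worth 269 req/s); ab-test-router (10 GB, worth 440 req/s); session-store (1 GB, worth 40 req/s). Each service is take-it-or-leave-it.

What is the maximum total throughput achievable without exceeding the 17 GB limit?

By throughput per GB: rate-limiter 59.50, webhook-dispatcher 56.75, thumbnail-service 54.40 lead.
A density-first pass picks rate-limiter + thumbnail-service + webhook-dispatcher + feed-ranker — 887 at 17 GB.
Replace thumbnail-service and feed-ranker with email-composer: the trade gains 15 net, giving 902 at 17 GB.
The closest alternative, rate-limiter + thumbnail-service + webhook-dispatcher + feed-ranker, reaches only 887.

902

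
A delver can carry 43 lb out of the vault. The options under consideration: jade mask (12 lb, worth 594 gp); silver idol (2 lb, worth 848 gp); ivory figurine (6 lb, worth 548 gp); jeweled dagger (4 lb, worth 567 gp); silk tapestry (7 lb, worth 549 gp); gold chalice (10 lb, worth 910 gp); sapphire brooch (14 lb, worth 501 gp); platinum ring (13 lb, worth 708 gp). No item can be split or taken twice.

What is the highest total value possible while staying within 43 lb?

4130

Ranking by ratio (value/lb): silver idol 424.00, jeweled dagger 141.75, ivory figurine 91.33.
The ratio ordering already packs tightly: silver idol + ivory figurine + jeweled dagger + silk tapestry + gold chalice + platinum ring, 42 lb, 4130.
An exhaustive check of the 256 subsets confirms 4130.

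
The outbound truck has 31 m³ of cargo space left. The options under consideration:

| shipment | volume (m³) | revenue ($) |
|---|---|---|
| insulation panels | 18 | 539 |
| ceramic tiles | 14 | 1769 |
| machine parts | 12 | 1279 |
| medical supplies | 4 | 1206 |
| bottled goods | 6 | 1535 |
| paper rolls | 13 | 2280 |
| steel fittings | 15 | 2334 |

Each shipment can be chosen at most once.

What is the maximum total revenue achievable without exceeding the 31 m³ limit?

Filling by ratio: medical supplies + bottled goods + paper rolls for 5021, with 8 m³ left unused.
Dropping bottled goods frees 6 m³; slotting in ceramic tiles (14 m³) lifts the total to 5255 at 31 m³.
The closest alternative, machine parts + bottled goods + paper rolls, reaches only 5094.

5255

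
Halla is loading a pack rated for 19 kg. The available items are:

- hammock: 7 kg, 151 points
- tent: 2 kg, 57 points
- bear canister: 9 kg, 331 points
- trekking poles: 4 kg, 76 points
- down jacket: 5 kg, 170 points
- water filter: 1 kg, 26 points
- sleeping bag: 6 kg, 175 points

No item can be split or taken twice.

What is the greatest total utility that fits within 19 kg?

603

Density check — bear canister 36.78, down jacket 34.00, sleeping bag 29.17 are the best per kg.
A density-first pass picks tent + bear canister + down jacket + water filter — 584 at 17 kg.
Dropping tent frees 2 kg; slotting in trekking poles (4 kg) lifts the total to 603 at 19 kg.
Nothing else within 19 kg beats 603.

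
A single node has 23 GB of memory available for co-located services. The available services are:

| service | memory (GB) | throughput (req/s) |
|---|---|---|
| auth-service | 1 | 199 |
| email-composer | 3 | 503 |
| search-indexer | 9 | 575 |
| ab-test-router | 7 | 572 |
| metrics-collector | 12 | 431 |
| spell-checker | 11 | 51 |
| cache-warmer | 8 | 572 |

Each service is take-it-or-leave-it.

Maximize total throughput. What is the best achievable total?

1849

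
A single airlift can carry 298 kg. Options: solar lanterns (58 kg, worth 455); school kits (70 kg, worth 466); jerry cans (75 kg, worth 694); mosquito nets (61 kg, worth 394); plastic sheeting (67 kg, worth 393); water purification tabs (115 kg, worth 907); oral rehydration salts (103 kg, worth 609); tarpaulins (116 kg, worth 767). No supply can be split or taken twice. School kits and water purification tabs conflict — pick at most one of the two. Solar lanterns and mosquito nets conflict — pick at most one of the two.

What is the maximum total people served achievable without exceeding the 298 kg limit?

2210

By people served per kg: jerry cans 9.25, water purification tabs 7.89, solar lanterns 7.84, school kits 6.66 lead.
Filling by ratio: solar lanterns + jerry cans + water purification tabs for 2056, with 50 kg left unused.
The 58 kg tied up in solar lanterns is better spent on oral rehydration salts — total rises to 2210 (293 kg).
That's the maximum — no feasible swap from here does better than 2210.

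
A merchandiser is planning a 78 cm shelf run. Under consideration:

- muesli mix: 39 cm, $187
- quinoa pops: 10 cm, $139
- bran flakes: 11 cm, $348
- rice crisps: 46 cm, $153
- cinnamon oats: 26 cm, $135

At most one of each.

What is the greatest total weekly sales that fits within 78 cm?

Density check — bran flakes 31.64, quinoa pops 13.90, cinnamon oats 5.19, muesli mix 4.79 are the best per cm.
A density-first pass picks quinoa pops + bran flakes + cinnamon oats — 622 at 47 cm.
The 26 cm tied up in cinnamon oats is better spent on muesli mix — total rises to 674 (60 cm).
The spare 18 cm is too small for any remaining product, and no exchange beats 674.

674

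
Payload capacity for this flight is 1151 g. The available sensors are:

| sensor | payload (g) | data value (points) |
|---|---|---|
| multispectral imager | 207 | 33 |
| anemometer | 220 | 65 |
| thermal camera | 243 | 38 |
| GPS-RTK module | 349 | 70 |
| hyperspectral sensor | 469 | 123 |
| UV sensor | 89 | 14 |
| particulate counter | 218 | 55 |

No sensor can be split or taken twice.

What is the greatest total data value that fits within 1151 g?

Density check — anemometer 0.30, hyperspectral sensor 0.26, particulate counter 0.25 are the best per g.
Taking the top-ratio sensors first gives multispectral imager + anemometer + hyperspectral sensor + particulate counter for 276 (1114 g).
Dropping multispectral imager frees 207 g; slotting in thermal camera (243 g) lifts the total to 281 at 1150 g.
That's the maximum — no swap from here does better than 281.

281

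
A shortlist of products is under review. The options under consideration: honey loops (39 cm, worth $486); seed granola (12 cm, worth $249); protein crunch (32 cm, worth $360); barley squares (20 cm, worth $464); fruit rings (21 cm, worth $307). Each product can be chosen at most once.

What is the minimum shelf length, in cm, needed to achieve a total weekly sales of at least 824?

52

Minimise cm subject to total weekly sales ≥ 824.
protein crunch + barley squares: 824 weekly sales at 52 cm.
Below 52 cm the best achievable stays under 824.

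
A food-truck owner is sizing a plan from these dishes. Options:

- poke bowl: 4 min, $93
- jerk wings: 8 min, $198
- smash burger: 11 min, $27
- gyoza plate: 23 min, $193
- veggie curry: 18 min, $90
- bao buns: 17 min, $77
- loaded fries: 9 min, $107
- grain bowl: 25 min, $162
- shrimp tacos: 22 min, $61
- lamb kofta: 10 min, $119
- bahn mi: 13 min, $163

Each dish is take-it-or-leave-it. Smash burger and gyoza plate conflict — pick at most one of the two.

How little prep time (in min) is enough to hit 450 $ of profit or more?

Need the lightest bundle worth ≥ 450.
poke bowl + jerk wings + bahn mi reaches 454 using 25 min.
Any bundle with less than 25 min falls short of 450.

25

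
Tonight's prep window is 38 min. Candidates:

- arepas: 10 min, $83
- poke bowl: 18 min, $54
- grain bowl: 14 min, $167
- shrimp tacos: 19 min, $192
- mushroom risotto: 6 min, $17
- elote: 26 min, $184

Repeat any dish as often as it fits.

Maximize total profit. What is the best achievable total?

Ranking by ratio (profit/min): grain bowl 11.93, shrimp tacos 10.11, arepas 8.30, elote 7.08.
Arepas + 2×grain bowl uses 38 of the 38 min and totals 417.
Nothing else within 38 min beats 417.

417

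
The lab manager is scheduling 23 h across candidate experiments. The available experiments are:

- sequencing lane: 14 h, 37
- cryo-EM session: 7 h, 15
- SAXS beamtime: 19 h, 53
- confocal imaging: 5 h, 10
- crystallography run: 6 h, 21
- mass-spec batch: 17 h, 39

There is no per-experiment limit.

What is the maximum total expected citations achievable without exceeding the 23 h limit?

73

By expected citations per h: crystallography run 3.50, SAXS beamtime 2.79, sequencing lane 2.64, mass-spec batch 2.29 lead.
Best packing: confocal imaging + 3×crystallography run — 23 h, 73 total.
Nothing else within 23 h beats 73.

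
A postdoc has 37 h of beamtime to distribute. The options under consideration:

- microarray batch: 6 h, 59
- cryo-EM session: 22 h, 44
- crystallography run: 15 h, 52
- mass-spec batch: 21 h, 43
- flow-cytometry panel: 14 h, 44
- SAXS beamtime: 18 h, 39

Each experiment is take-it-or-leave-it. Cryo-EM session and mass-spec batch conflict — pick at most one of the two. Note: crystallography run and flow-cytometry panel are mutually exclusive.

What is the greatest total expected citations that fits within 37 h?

111

Best packing: microarray batch + crystallography run — 21 h, 111 total.
The closest alternative, microarray batch + cryo-EM session, reaches only 103.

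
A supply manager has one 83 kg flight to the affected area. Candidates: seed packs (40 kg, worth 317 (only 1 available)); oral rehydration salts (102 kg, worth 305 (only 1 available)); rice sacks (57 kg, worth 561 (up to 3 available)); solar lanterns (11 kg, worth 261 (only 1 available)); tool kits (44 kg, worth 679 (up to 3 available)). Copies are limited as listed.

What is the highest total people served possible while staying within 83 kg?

940

Ranking by ratio (people served/kg): solar lanterns 23.73, tool kits 15.43, rice sacks 9.84, seed packs 7.92.
Solar lanterns + tool kits uses 55 of the 83 kg and totals 940.
Nothing else within 83 kg beats 940.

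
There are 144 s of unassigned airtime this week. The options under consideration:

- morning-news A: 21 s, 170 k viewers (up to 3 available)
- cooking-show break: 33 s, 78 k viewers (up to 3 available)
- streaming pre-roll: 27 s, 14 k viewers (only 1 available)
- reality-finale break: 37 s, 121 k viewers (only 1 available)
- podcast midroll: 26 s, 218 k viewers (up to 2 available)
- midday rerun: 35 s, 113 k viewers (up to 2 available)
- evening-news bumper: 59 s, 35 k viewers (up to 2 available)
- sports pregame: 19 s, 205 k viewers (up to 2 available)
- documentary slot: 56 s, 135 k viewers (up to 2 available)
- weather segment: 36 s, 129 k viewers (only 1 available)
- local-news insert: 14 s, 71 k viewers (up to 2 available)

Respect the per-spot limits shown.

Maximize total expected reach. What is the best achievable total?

1209

A density-first pass picks 2×morning-news A + 2×podcast midroll + 2×sports pregame — 1186 at 132 s.
The 26 s tied up in podcast midroll is better spent on morning-news A + local-news insert — total rises to 1209 (141 s).
That's the maximum — no swap from here does better than 1209.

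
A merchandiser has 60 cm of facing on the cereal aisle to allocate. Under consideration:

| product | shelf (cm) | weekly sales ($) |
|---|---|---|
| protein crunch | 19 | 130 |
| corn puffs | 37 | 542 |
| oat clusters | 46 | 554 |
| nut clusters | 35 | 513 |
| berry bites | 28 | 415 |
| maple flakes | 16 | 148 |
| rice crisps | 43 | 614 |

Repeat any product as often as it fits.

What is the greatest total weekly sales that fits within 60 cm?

Best packing: 2×berry bites — 56 cm, 830 total.

830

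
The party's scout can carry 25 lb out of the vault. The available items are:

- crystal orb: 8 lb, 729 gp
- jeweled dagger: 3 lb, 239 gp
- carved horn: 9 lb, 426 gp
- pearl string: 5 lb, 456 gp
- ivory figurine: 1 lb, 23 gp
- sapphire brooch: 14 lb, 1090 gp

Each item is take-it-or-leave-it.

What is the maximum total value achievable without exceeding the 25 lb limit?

Density check — pearl string 91.20, crystal orb 91.12, jeweled dagger 79.67, sapphire brooch 77.86 are the best per lb.
A density-first pass picks crystal orb + jeweled dagger + carved horn + pearl string — 1850 at 25 lb.
The 14 lb tied up in carved horn and pearl string is better spent on sapphire brooch — total rises to 2058 (25 lb).
That's the maximum — no swap from here does better than 2058.

2058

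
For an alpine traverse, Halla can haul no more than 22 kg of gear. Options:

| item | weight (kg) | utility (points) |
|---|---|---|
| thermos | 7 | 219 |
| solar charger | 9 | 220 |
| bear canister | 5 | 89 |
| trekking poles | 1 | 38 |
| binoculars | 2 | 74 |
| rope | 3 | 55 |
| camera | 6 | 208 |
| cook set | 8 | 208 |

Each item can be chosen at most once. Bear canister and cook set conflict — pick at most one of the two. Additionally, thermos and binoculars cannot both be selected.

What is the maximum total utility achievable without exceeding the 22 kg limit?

673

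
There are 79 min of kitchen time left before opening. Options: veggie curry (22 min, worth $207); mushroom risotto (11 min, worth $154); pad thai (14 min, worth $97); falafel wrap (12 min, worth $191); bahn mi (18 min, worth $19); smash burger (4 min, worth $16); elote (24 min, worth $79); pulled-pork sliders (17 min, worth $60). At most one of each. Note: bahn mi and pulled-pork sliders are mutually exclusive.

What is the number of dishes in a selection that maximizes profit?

The maximum profit within 79 min is 709.
For example veggie curry + mushroom risotto + pad thai + falafel wrap + pulled-pork sliders achieves it, using 76 min.
Every optimal selection uses 5 dishes.

5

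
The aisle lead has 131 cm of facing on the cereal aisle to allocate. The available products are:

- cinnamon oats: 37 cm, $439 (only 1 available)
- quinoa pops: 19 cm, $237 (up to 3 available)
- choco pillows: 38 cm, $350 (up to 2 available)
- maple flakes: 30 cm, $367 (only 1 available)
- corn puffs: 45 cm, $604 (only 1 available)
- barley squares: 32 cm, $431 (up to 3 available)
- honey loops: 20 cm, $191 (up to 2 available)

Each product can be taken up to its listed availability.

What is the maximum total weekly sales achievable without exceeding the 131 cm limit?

Taking the top-ratio products first gives quinoa pops + 3×barley squares for 1530 (115 cm).
The 32 cm tied up in barley squares is better spent on corn puffs — total rises to 1703 (128 cm).
The spare 3 cm is too small for any remaining product, and no exchange beats 1703.

1703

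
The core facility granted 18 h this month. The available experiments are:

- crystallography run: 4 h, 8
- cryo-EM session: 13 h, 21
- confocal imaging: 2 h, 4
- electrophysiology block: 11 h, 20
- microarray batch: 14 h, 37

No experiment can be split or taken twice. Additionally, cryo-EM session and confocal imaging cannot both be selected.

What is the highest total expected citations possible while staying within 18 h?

Best packing: crystallography run + microarray batch — 18 h, 45 total.

45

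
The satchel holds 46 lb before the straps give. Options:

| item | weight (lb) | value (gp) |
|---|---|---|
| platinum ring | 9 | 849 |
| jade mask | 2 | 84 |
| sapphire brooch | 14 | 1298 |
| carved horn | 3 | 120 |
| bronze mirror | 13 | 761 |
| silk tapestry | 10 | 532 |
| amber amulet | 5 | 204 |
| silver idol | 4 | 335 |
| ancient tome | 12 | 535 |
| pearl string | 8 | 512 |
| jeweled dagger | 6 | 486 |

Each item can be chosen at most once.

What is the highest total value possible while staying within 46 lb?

3729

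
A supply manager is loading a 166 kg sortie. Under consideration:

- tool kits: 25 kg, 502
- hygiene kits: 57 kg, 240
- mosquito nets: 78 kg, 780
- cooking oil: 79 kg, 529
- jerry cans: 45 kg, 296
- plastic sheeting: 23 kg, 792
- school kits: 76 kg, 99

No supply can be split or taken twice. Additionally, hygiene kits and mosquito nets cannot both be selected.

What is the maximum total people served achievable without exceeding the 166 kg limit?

Density check — plastic sheeting 34.43, tool kits 20.08, mosquito nets 10.00, cooking oil 6.70 are the best per kg.
Best packing: tool kits + mosquito nets + plastic sheeting — 126 kg, 2074 total.

2074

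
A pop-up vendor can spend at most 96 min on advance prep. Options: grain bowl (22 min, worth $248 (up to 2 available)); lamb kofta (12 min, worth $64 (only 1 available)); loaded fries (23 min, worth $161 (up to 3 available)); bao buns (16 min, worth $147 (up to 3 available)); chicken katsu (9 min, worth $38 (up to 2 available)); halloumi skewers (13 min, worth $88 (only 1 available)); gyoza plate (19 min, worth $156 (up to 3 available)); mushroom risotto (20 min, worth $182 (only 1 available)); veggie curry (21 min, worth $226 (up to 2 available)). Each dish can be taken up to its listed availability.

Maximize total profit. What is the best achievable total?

994

The ratio heuristic lands on 2×grain bowl + chicken katsu + 2×veggie curry (986) but leaves 1 min idle.
Replace grain bowl and chicken katsu with 2×bao buns: the trade gains 8 net, giving 994 at 96 min.
Nothing else within 96 min beats 994.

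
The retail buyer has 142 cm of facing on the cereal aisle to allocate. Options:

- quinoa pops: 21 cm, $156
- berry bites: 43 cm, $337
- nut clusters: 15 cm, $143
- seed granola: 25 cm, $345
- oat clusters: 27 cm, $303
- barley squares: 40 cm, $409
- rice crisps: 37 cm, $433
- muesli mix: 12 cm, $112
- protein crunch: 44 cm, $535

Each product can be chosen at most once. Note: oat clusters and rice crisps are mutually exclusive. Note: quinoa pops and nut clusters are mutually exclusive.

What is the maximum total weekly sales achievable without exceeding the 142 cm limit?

Density check — seed granola 13.80, protein crunch 12.16, rice crisps 11.70, oat clusters 11.22 are the best per cm.
Best packing: seed granola + oat clusters + barley squares + protein crunch — 136 cm, 1592 total.
That's the maximum — no feasible swap from here does better than 1592.

1592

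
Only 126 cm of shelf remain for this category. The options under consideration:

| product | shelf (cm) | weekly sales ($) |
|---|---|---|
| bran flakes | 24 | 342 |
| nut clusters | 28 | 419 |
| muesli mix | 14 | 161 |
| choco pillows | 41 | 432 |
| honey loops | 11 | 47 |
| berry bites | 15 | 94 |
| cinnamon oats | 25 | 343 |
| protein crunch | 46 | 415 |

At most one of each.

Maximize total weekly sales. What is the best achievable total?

By weekly sales per cm: nut clusters 14.96, bran flakes 14.25, cinnamon oats 13.72, muesli mix 11.50 lead.
A density-first pass picks bran flakes + nut clusters + muesli mix + honey loops + berry bites + cinnamon oats — 1406 at 117 cm.
Replace muesli mix and honey loops and berry bites with choco pillows: the trade gains 130 net, giving 1536 at 118 cm.

1536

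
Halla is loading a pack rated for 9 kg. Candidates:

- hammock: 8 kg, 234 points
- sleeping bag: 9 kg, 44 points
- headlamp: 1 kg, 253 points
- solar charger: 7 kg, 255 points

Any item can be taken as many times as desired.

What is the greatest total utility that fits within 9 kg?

By utility per kg: headlamp 253.00, solar charger 36.43, hammock 29.25, sleeping bag 4.89 lead.
Best packing: 9×headlamp — 9 kg, 2277 total.

2277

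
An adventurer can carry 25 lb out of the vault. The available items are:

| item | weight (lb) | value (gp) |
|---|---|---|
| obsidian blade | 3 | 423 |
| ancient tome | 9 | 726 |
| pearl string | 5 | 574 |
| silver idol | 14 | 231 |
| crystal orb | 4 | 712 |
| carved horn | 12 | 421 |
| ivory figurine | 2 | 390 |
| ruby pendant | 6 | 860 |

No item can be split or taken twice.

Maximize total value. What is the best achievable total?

3111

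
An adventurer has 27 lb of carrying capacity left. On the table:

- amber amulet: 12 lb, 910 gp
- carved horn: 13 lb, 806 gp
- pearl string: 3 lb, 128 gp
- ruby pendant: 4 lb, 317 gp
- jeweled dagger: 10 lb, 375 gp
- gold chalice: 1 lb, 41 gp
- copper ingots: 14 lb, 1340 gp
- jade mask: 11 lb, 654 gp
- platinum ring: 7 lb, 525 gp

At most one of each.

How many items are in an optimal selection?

The maximum value within 27 lb is 2291.
One optimal bundle: amber amulet + gold chalice + copper ingots (27 lb).
Every optimal selection uses 3 items.

3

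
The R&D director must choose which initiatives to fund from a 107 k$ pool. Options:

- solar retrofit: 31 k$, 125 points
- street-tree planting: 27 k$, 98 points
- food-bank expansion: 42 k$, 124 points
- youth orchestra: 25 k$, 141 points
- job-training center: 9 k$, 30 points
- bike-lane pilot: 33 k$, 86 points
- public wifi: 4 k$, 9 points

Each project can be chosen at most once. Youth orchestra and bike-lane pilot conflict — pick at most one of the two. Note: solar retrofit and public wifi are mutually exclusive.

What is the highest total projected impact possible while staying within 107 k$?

420

Solar retrofit + food-bank expansion + youth orchestra + job-training center uses 107 of the 107 k$ and totals 420.
Next best is street-tree planting + food-bank expansion + youth orchestra + job-training center + public wifi at 402 (107 k$) — short by 18.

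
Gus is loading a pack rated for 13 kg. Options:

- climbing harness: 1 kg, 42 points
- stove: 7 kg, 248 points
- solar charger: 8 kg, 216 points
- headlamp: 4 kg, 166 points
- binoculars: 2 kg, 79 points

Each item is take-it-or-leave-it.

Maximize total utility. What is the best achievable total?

493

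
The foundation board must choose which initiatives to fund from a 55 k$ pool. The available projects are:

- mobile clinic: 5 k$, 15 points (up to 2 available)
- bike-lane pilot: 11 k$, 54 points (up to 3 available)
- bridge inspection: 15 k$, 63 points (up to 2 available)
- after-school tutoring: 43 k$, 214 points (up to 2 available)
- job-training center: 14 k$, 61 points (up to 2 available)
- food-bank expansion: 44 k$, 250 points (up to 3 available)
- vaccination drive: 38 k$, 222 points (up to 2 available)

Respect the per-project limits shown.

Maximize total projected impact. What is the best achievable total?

304

Filling by ratio: mobile clinic + bike-lane pilot + vaccination drive for 291, with 1 k$ left unused.
Dropping mobile clinic and vaccination drive frees 43 k$; slotting in food-bank expansion (44 k$) lifts the total to 304 at 55 k$.
Every other selection either busts 55 k$ or exceeds an availability limit or fails to beat 304.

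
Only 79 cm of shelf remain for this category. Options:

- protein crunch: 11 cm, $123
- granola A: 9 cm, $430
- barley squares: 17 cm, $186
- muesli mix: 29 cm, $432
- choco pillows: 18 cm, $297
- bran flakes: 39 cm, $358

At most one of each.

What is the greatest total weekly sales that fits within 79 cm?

1345

Density check — granola A 47.78, choco pillows 16.50, muesli mix 14.90 are the best per cm.
Greedy by ratio would take protein crunch + granola A + muesli mix + choco pillows: 67 cm used, total 1282.
Replace protein crunch with barley squares: the trade gains 63 net, giving 1345 at 73 cm.
Runner-up protein crunch + granola A + muesli mix + choco pillows tops out at 1282.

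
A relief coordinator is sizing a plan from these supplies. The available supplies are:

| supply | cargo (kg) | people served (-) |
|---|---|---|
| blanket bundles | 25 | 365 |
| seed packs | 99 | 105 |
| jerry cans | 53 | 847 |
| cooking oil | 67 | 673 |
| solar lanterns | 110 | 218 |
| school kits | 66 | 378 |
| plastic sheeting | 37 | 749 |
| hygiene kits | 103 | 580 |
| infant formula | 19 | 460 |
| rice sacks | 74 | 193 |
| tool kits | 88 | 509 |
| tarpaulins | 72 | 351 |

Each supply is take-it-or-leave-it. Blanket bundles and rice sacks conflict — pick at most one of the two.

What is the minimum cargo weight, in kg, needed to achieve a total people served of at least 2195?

134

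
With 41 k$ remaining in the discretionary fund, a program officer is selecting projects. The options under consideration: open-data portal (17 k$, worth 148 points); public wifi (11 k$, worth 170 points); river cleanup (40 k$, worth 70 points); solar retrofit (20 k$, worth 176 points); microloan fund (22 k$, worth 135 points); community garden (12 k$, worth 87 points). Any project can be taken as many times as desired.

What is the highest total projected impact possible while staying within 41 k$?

3×public wifi uses 33 of the 41 k$ and totals 510.

510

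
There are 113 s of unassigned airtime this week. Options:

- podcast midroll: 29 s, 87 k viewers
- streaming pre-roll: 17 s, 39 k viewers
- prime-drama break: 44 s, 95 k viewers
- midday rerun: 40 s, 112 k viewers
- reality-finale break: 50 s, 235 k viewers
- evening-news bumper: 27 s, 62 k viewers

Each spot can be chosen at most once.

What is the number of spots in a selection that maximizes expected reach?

Optimal total is 386.
One optimal bundle: streaming pre-roll + midday rerun + reality-finale break (107 s).
Any selection reaching 386 contains exactly 3 spots.

3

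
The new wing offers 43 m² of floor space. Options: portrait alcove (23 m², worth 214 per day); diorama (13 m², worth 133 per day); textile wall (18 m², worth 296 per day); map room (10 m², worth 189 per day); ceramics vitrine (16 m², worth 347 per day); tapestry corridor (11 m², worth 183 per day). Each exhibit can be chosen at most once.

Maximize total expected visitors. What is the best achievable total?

719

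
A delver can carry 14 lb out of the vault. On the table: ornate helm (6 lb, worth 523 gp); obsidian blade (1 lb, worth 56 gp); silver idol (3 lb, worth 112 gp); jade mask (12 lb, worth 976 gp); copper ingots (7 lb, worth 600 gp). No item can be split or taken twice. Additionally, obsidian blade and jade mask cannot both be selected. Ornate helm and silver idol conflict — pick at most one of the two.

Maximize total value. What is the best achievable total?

1179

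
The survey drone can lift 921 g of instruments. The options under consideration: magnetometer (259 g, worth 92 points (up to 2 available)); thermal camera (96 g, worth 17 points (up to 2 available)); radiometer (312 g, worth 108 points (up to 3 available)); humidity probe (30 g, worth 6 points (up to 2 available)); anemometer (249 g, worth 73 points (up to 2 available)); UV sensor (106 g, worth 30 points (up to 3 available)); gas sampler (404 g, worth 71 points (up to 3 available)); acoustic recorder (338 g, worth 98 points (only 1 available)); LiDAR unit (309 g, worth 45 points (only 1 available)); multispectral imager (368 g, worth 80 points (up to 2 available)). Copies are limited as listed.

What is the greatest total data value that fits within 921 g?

314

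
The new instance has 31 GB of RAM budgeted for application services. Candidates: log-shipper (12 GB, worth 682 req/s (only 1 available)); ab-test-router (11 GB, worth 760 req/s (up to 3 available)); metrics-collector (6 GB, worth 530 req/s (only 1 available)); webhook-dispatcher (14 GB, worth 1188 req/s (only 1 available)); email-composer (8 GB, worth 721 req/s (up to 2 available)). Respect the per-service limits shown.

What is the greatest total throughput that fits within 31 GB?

Taking the top-ratio services first gives metrics-collector + 2×email-composer for 1972 (22 GB).
The 6 GB tied up in metrics-collector is better spent on webhook-dispatcher — total rises to 2630 (30 GB).

2630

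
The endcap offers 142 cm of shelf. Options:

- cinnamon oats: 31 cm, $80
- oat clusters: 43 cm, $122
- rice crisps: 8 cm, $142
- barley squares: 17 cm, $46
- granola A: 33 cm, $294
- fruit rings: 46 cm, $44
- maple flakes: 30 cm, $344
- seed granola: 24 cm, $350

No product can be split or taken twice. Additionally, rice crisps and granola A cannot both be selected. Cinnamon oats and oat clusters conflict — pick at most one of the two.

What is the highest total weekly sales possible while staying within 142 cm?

1114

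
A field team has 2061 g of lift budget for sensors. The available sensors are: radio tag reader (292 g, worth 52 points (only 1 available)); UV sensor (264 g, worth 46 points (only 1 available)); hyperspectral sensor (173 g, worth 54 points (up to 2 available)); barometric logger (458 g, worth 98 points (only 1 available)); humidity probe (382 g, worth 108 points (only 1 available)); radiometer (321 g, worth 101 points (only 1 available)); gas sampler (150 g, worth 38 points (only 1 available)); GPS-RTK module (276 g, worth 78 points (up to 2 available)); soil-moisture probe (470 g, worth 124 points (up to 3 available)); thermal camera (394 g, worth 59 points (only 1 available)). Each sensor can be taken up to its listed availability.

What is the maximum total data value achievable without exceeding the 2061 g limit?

581

A density-first pass picks radio tag reader + 2×hyperspectral sensor + humidity probe + radiometer + gas sampler + 2×GPS-RTK module — 563 at 2043 g.
Replace radio tag reader and hyperspectral sensor with soil-moisture probe: the trade gains 18 net, giving 581 at 2048 g.
That's the maximum — no swap from here does better than 581.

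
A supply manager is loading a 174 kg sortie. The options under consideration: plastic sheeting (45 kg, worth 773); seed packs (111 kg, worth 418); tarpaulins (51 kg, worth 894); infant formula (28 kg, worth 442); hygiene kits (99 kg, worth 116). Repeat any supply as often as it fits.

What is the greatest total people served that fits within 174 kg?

Filling by ratio: 3×tarpaulins for 2682, with 21 kg left unused.
Dropping 2×tarpaulins frees 102 kg; slotting in 2×plastic sheeting + infant formula (118 kg) lifts the total to 2882 at 169 kg.
That's the maximum — no swap from here does better than 2882.

2882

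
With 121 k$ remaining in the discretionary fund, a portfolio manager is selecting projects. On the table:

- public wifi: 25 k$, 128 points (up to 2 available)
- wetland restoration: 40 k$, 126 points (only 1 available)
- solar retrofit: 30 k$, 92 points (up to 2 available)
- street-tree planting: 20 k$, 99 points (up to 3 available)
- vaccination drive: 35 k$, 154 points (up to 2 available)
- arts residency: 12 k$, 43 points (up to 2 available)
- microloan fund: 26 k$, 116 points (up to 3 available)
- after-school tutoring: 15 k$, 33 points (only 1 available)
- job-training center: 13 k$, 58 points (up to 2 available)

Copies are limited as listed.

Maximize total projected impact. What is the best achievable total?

A density-first pass picks 2×public wifi + 3×street-tree planting — 553 at 110 k$.
The 25 k$ tied up in public wifi is better spent on vaccination drive — total rises to 579 (120 k$).
That's the maximum — no swap from here does better than 579.

579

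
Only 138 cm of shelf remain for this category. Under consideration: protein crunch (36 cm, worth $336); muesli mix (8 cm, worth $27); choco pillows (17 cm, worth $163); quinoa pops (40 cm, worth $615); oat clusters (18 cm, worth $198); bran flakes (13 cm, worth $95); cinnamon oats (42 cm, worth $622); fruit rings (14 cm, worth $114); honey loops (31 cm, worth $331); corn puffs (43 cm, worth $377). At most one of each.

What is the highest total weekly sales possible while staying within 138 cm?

1771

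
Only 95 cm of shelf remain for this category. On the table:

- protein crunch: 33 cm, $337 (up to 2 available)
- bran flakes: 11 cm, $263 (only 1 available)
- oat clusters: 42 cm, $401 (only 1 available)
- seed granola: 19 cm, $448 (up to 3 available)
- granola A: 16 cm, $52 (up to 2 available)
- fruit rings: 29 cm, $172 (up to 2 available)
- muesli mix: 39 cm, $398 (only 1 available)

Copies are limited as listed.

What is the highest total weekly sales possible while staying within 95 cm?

Density check — bran flakes 23.91, seed granola 23.58, protein crunch 10.21 are the best per cm.
Filling by ratio: bran flakes + 3×seed granola + granola A for 1659, with 11 cm left unused.
The 27 cm tied up in bran flakes and granola A is better spent on protein crunch — total rises to 1681 (90 cm).
Nothing else within 95 cm beats 1681.

1681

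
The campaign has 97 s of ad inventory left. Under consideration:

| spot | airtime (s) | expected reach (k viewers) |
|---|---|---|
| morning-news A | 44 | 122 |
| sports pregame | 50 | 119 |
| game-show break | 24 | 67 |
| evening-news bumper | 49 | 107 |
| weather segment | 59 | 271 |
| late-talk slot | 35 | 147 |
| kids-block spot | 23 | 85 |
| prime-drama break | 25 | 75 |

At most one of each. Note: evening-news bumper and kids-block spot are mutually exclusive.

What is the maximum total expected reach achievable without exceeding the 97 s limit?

418

By expected reach per s: weather segment 4.59, late-talk slot 4.20, kids-block spot 3.70, prime-drama break 3.00 lead.
Best packing: weather segment + late-talk slot — 94 s, 418 total.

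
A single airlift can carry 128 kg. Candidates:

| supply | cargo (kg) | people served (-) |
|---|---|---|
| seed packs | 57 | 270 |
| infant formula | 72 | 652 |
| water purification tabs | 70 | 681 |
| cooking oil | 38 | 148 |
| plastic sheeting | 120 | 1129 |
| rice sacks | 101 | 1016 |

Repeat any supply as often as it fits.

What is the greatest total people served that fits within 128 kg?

1129

Ranking by ratio (people served/kg): rice sacks 10.06, water purification tabs 9.73, plastic sheeting 9.41, infant formula 9.06.
Filling by ratio: rice sacks for 1016, with 27 kg left unused.
Dropping rice sacks frees 101 kg; slotting in plastic sheeting (120 kg) lifts the total to 1129 at 120 kg.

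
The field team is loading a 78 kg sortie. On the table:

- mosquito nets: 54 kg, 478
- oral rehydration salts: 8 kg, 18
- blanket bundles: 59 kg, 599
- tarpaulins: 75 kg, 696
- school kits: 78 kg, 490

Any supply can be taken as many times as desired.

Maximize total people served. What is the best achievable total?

Filling by ratio: 2×oral rehydration salts + blanket bundles for 635, with 3 kg left unused.
Dropping 2×oral rehydration salts and blanket bundles frees 75 kg; slotting in tarpaulins (75 kg) lifts the total to 696 at 75 kg.

696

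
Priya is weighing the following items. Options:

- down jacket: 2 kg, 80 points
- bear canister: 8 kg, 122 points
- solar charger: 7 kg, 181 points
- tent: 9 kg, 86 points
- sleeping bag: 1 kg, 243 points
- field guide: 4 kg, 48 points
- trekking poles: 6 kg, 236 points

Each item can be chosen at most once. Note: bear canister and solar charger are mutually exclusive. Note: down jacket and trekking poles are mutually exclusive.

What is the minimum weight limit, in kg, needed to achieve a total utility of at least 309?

3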